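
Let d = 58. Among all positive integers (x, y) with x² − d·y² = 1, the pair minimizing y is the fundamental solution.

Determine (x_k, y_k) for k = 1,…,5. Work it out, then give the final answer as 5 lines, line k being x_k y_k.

√58 = [7; 1,1,1,1,1,1,14, …], period ℓ=7 (odd) → k=13
i=0: a=7 ⇒ p=7, q=1
…
i=2: a=1 ⇒ p=15, q=2
i=3: a=1 ⇒ p=23, q=3
i=4: a=1 ⇒ p=38, q=5
i=5: a=1 ⇒ p=61, q=8
i=6: a=1 ⇒ p=99, q=13
i=7: a=14 ⇒ p=1447, q=190
i=8: a=1 ⇒ p=1546, q=203
i=9: a=1 ⇒ p=2993, q=393
i=10: a=1 ⇒ p=4539, q=596
i=11: a=1 ⇒ p=7532, q=989
i=12: a=1 ⇒ p=12071, q=1585
i=13: a=1 ⇒ p=19603, q=2574
→ (19603, 2574).  Check: 19603²=384277609, 58·2574²=384277608, difference 1.
(x_2, y_2) = (19603·19603 + 58·2574·2574, 19603·2574 + 2574·19603) = (768555217, 100916244)
(x_3, y_3) = (19603·768555217 + 58·2574·100916244, 19603·100916244 + 2574·768555217) = (30131975818099, 3956522259690)
(x_4, y_4) = (19603·30131975818099 + 58·2574·3956522259690, 19603·3956522259690 + 2574·30131975818099) = (1181354243155834177, 155119411612489896)
(x_5, y_5) = (19603·1181354243155834177 + 58·2574·155119411612489896, 19603·155119411612489896 + 2574·1181354243155834177) = (46316174427035658925363, 6081611647722756602886)

19603 2574
768555217 100916244
30131975818099 3956522259690
1181354243155834177 155119411612489896
46316174427035658925363 6081611647722756602886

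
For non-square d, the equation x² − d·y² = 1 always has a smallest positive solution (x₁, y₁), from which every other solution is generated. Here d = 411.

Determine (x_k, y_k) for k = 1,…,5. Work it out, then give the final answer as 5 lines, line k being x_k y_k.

[20; 3,1,1,1,19,1,1,1,3,40] for √411; ℓ=10 ⇒ convergent index 9
i=0: a=20 ⇒ p=20, q=1
…
i=2: a=1 ⇒ p=81, q=4
…
i=4: a=1 ⇒ p=223, q=11
…
i=8: a=1 ⇒ p=13583, q=670
i=9: a=3 ⇒ p=49730, q=2453
fundamental: x₁=49730, y₁=2453  (since 2473072900 − 411·6017209 = 1)
(49730+2453√411)^2 = 4946145799 + 243975380√411
(49730+2453√411)^3 = 491943661118810 + 24265791292347√411
(49730+2453√411)^4 = 48928716529930696801 + 2413475601692857240√411
(49730+2453√411)^5 = 4866450145574963442708650 + 240044283320105789798053√411

49730 2453
4946145799 243975380
491943661118810 24265791292347
48928716529930696801 2413475601692857240
4866450145574963442708650 240044283320105789798053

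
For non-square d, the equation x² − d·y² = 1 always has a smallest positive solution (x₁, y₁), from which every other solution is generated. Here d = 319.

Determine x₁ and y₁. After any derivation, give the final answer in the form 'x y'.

d=319: √d = [17; 1,6,5,1,4,…,6,1,34] (ℓ=14, even), read p_13/q_13
i=0: a=17 ⇒ p=17, q=1
i=1: a=1 ⇒ p=18, q=1
i=2: a=6 ⇒ p=125, q=7
…
i=4: a=1 ⇒ p=768, q=43
i=5: a=4 ⇒ p=3715, q=208
i=6: a=3 ⇒ p=11913, q=667
…
i=9: a=4 ⇒ p=250816, q=14043
i=10: a=1 ⇒ p=309613, q=17335
i=11: a=5 ⇒ p=1798881, q=100718
i=12: a=6 ⇒ p=11102899, q=621643
i=13: a=1 ⇒ p=12901780, q=722361
→ (12901780, 722361).  Check: 12901780²=166455927168400, 319·722361²=166455927168399, difference 1.

12901780 722361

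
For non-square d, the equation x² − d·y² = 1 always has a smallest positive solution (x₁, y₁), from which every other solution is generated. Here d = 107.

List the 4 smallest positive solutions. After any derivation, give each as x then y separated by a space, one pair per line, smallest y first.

962 93
1850887 178932
3561105626 344265075
6851565373537 662365825368

√107 → a₀=10, period (2,1,9,1,2,20); ℓ=6 even so k=5
i=0: a=10 ⇒ p=10, q=1
i=1: a=2 ⇒ p=21, q=2
i=2: a=1 ⇒ p=31, q=3
…
i=4: a=1 ⇒ p=331, q=32
i=5: a=2 ⇒ p=962, q=93
(x₁, y₁) = (962, 93);  962² − 107·93² = 1 ✓
n=2: (962,93)∘(962,93) = (962·962+107·93·93, 962·93+93·962) = (1850887,178932)
n=3: (1850887,178932)∘(962,93) = (962·1850887+107·93·178932, 962·178932+93·1850887) = (3561105626,344265075)
n=4: (3561105626,344265075)∘(962,93) = (962·3561105626+107·93·344265075, 962·344265075+93·3561105626) = (6851565373537,662365825368)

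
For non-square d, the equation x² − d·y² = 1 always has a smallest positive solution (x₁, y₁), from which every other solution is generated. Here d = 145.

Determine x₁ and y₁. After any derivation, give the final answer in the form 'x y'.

289 24

d=145: √d = [12; 24] (ℓ=1, odd), read p_1/q_1
step 0: (12, 1)  from 12·(1,0) + (0,1)
step 1: (289, 24)  from 24·(12,1) + (1,0)
→ (289, 24).  Check: 289²=83521, 145·24²=83520, difference 1.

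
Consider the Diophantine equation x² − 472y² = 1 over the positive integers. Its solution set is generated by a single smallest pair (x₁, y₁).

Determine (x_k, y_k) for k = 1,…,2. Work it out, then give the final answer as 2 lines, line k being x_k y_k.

d=472: √d = [21; 1,2,1,1,1,…,2,1,42] (ℓ=14, even), read p_13/q_13
step 0: (21, 1)  from 21·(1,0) + (0,1)
step 1: (22, 1)  from 1·(21,1) + (1,0)
step 2: (65, 3)  from 2·(22,1) + (21,1)
…
step 4: (152, 7)  from 1·(87,4) + (65,3)
step 5: (239, 11)  from 1·(152,7) + (87,4)
…
step 7: (5779, 266)  from 5·(1108,51) + (239,11)
…
step 10: (54227, 2496)  from 1·(30003,1381) + (24224,1115)
…
step 12: (222687, 10250)  from 2·(84230,3877) + (54227,2496)
step 13: (306917, 14127)  from 1·(222687,10250) + (84230,3877)
→ (306917, 14127).  Check: 306917²=94198044889, 472·14127²=94198044888, difference 1.
(306917+14127√472)^2 = 188396089777 + 8671632918√472

306917 14127
188396089777 8671632918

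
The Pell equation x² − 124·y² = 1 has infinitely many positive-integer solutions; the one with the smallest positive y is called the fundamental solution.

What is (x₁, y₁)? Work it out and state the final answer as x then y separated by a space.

4620799 414960

√124 = [11; 7,2,1,1,1,…,2,7,22, …], period ℓ=16 (even) → k=15
i=0: a=11 ⇒ p=11, q=1
i=1: a=7 ⇒ p=78, q=7
…
i=6: a=3 ⇒ p=2383, q=214
i=7: a=1 ⇒ p=3040, q=273
…
i=11: a=1 ⇒ p=84875, q=7622
…
i=14: a=2 ⇒ p=626251, q=56239
i=15: a=7 ⇒ p=4620799, q=414960
(x₁, y₁) = (4620799, 414960);  4620799² − 124·414960² = 1 ✓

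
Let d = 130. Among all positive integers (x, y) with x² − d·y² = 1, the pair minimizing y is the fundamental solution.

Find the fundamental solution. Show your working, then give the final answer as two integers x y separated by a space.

√130 = [11; 2,2,22, …], period ℓ=3 (odd) → k=5
a_0=11:  p_0=11·1+0=11,  q_0=11·0+1=1
…
a_3=22:  p_3=22·57+23=1277,  q_3=22·5+2=112
a_4=2:  p_4=2·1277+57=2611,  q_4=2·112+5=229
a_5=2:  p_5=2·2611+1277=6499,  q_5=2·229+112=570
fundamental: x₁=6499, y₁=570  (since 42237001 − 130·324900 = 1)

6499 570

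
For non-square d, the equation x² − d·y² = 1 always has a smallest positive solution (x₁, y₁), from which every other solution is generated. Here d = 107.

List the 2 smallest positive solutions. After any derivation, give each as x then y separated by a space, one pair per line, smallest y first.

d=107: √d = [10; 2,1,9,1,2,20] (ℓ=6, even), read p_5/q_5
step 0: (10, 1)  from 10·(1,0) + (0,1)
step 1: (21, 2)  from 2·(10,1) + (1,0)
step 2: (31, 3)  from 1·(21,2) + (10,1)
…
step 4: (331, 32)  from 1·(300,29) + (31,3)
step 5: (962, 93)  from 2·(331,32) + (300,29)
→ (962, 93).  Check: 962²=925444, 107·93²=925443, difference 1.
(962+93√107)^2 = 1850887 + 178932√107

962 93
1850887 178932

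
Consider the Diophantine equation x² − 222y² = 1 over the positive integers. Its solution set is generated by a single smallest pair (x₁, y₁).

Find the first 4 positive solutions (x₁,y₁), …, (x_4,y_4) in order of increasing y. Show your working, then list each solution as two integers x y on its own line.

149 10
44401 2980
13231349 888030
3942897601 264629960

d=222: √d = [14; 1,8,1,28] (ℓ=4, even), read p_3/q_3
a_0=14:  p_0=14·1+0=14,  q_0=14·0+1=1
a_1=1:  p_1=1·14+1=15,  q_1=1·1+0=1
a_2=8:  p_2=8·15+14=134,  q_2=8·1+1=9
a_3=1:  p_3=1·134+15=149,  q_3=1·9+1=10
(x₁, y₁) = (149, 10);  149² − 222·10² = 1 ✓
(x_2, y_2) = (149·149 + 222·10·10, 149·10 + 10·149) = (44401, 2980)
(x_3, y_3) = (149·44401 + 222·10·2980, 149·2980 + 10·44401) = (13231349, 888030)
(x_4, y_4) = (149·13231349 + 222·10·888030, 149·888030 + 10·13231349) = (3942897601, 264629960)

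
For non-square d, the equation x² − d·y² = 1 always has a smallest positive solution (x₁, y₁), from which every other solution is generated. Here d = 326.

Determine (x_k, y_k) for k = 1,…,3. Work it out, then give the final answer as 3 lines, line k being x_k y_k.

325 18
211249 11700
137311525 7604982

√326 → a₀=18, period (18,36); ℓ=2 even so k=1
a_0=18:  p_0=18·1+0=18,  q_0=18·0+1=1
a_1=18:  p_1=18·18+1=325,  q_1=18·1+0=18
(x₁, y₁) = (325, 18);  325² − 326·18² = 1 ✓
(x_2, y_2) = (325·325 + 326·18·18, 325·18 + 18·325) = (211249, 11700)
(x_3, y_3) = (325·211249 + 326·18·11700, 325·11700 + 18·211249) = (137311525, 7604982)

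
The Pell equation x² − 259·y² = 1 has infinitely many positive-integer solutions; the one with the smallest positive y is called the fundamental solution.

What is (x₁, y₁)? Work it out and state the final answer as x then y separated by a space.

847225 52644

√259 → a₀=16, period (10,1,2,3,4,3,2,1,10,32); ℓ=10 even so k=9
i=0: a=16 ⇒ p=16, q=1
i=1: a=10 ⇒ p=161, q=10
i=2: a=1 ⇒ p=177, q=11
…
i=5: a=4 ⇒ p=7403, q=460
…
i=8: a=1 ⇒ p=79196, q=4921
i=9: a=10 ⇒ p=847225, q=52644
fundamental: x₁=847225, y₁=52644  (since 717790200625 − 259·2771390736 = 1)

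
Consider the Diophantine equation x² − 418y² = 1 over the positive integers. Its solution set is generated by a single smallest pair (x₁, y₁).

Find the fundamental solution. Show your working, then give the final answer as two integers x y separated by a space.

[20; 2,4,20,4,2,40] for √418; ℓ=6 ⇒ convergent index 5
a_0=20:  p_0=20·1+0=20,  q_0=20·0+1=1
a_1=2:  p_1=2·20+1=41,  q_1=2·1+0=2
a_2=4:  p_2=4·41+20=184,  q_2=4·2+1=9
a_3=20:  p_3=20·184+41=3721,  q_3=20·9+2=182
a_4=4:  p_4=4·3721+184=15068,  q_4=4·182+9=737
a_5=2:  p_5=2·15068+3721=33857,  q_5=2·737+182=1656
(x₁, y₁) = (33857, 1656);  33857² − 418·1656² = 1 ✓

33857 1656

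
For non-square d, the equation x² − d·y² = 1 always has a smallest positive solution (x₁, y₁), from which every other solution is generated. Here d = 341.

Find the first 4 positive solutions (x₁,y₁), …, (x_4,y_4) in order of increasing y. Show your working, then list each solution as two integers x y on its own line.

10626551 575460
225847172311201 12230310076920
4799952989541519968951 259932027556408030380
102013890481930631287980124801 5524361894723138392975161840

d=341: √d = [18; 2,6,1,8,2,…,6,2,36] (ℓ=14, even), read p_13/q_13
step 0: (18, 1)  from 18·(1,0) + (0,1)
step 1: (37, 2)  from 2·(18,1) + (1,0)
step 2: (240, 13)  from 6·(37,2) + (18,1)
step 3: (277, 15)  from 1·(240,13) + (37,2)
step 4: (2456, 133)  from 8·(277,15) + (240,13)
step 5: (5189, 281)  from 2·(2456,133) + (277,15)
step 6: (7645, 414)  from 1·(5189,281) + (2456,133)
step 7: (20479, 1109)  from 2·(7645,414) + (5189,281)
step 8: (28124, 1523)  from 1·(20479,1109) + (7645,414)
step 9: (76727, 4155)  from 2·(28124,1523) + (20479,1109)
step 10: (641940, 34763)  from 8·(76727,4155) + (28124,1523)
step 11: (718667, 38918)  from 1·(641940,34763) + (76727,4155)
step 12: (4953942, 268271)  from 6·(718667,38918) + (641940,34763)
step 13: (10626551, 575460)  from 2·(4953942,268271) + (718667,38918)
→ (10626551, 575460).  Check: 10626551²=112923586155601, 341·575460²=112923586155600, difference 1.
n=2: (10626551,575460)∘(10626551,575460) = (10626551·10626551+341·575460·575460, 10626551·575460+575460·10626551) = (225847172311201,12230310076920)
n=3: (225847172311201,12230310076920)∘(10626551,575460) = (10626551·225847172311201+341·575460·12230310076920, 10626551·12230310076920+575460·225847172311201) = (4799952989541519968951,259932027556408030380)
n=4: (4799952989541519968951,259932027556408030380)∘(10626551,575460) = (10626551·4799952989541519968951+341·575460·259932027556408030380, 10626551·259932027556408030380+575460·4799952989541519968951) = (102013890481930631287980124801,5524361894723138392975161840)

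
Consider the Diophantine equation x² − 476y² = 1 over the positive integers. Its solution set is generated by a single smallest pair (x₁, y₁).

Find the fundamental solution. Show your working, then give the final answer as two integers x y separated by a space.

28799 1320

[21; 1,4,2,10,2,4,1,42] for √476; ℓ=8 ⇒ convergent index 7
k=0  a_k=21  p_k/q_k = 21/1
k=1  a_k=1  p_k/q_k = 22/1
…
k=3  a_k=2  p_k/q_k = 240/11
k=4  a_k=10  p_k/q_k = 2509/115
…
k=6  a_k=4  p_k/q_k = 23541/1079
k=7  a_k=1  p_k/q_k = 28799/1320
fundamental: x₁=28799, y₁=1320  (since 829382401 − 476·1742400 = 1)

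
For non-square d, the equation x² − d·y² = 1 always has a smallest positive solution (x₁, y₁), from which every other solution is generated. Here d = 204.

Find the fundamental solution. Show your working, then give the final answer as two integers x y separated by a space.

√204 → a₀=14, period (3,1,1,6,1,1,3,28); ℓ=8 even so k=7
a_0=14:  p_0=14·1+0=14,  q_0=14·0+1=1
a_1=3:  p_1=3·14+1=43,  q_1=3·1+0=3
…
a_6=1:  p_6=1·757+657=1414,  q_6=1·53+46=99
a_7=3:  p_7=3·1414+757=4999,  q_7=3·99+53=350
(x₁, y₁) = (4999, 350);  4999² − 204·350² = 1 ✓

4999 350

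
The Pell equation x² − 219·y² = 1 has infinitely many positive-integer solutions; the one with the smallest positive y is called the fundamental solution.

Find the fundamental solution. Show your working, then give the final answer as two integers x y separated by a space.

74 5

d=219: √d = [14; 1,3,1,28] (ℓ=4, even), read p_3/q_3
k=0  a_k=14  p_k/q_k = 14/1
…
k=2  a_k=3  p_k/q_k = 59/4
k=3  a_k=1  p_k/q_k = 74/5
→ (74, 5).  Check: 74²=5476, 219·5²=5475, difference 1.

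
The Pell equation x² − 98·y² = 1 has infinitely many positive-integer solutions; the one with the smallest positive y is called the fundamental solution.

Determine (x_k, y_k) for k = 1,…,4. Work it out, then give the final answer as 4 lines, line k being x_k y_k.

99 10
19601 1980
3880899 392030
768398401 77619960

√98 → a₀=9, period (1,8,1,18); ℓ=4 even so k=3
k=0  a_k=9  p_k/q_k = 9/1
…
k=2  a_k=8  p_k/q_k = 89/9
k=3  a_k=1  p_k/q_k = 99/10
(x₁, y₁) = (99, 10);  99² − 98·10² = 1 ✓
k=2:  x_2 = 99·99+98·10·10 = 19601,  y_2 = 99·10+10·99 = 1980
k=3:  x_3 = 99·19601+98·10·1980 = 3880899,  y_3 = 99·1980+10·19601 = 392030
k=4:  x_4 = 99·3880899+98·10·392030 = 768398401,  y_4 = 99·392030+10·3880899 = 77619960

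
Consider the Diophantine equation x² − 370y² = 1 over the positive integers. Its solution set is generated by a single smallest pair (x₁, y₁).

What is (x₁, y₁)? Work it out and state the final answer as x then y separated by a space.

213859 11118

[19; 4,4,38] for √370; ℓ=3 ⇒ convergent index 5
i=0: a=19 ⇒ p=19, q=1
i=1: a=4 ⇒ p=77, q=4
…
i=3: a=38 ⇒ p=12503, q=650
i=4: a=4 ⇒ p=50339, q=2617
i=5: a=4 ⇒ p=213859, q=11118
→ (213859, 11118).  Check: 213859²=45735671881, 370·11118²=45735671880, difference 1.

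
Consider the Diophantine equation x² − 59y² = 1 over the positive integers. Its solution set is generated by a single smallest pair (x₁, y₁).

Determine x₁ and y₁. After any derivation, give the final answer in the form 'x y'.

√59 = [7; 1,2,7,2,1,14, …], period ℓ=6 (even) → k=5
k=0  a_k=7  p_k/q_k = 7/1
k=1  a_k=1  p_k/q_k = 8/1
k=2  a_k=2  p_k/q_k = 23/3
k=3  a_k=7  p_k/q_k = 169/22
k=4  a_k=2  p_k/q_k = 361/47
k=5  a_k=1  p_k/q_k = 530/69
(x₁, y₁) = (530, 69);  530² − 59·69² = 1 ✓

530 69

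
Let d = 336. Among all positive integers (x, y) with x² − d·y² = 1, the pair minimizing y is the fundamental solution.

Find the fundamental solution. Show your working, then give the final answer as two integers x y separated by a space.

√336 = [18; 3,36, …], period ℓ=2 (even) → k=1
k=0  a_k=18  p_k/q_k = 18/1
k=1  a_k=3  p_k/q_k = 55/3
fundamental: x₁=55, y₁=3  (since 3025 − 336·9 = 1)

55 3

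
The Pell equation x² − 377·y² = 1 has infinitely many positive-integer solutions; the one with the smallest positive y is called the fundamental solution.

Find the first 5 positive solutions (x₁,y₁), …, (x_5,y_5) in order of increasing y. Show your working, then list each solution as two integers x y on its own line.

d=377: √d = [19; 2,2,2,38] (ℓ=4, even), read p_3/q_3
k=0  a_k=19  p_k/q_k = 19/1
k=1  a_k=2  p_k/q_k = 39/2
k=2  a_k=2  p_k/q_k = 97/5
k=3  a_k=2  p_k/q_k = 233/12
fundamental: x₁=233, y₁=12  (since 54289 − 377·144 = 1)
(233+12√377)^2 = 108577 + 5592√377
(233+12√377)^3 = 50596649 + 2605860√377
(233+12√377)^4 = 23577929857 + 1214325168√377
(233+12√377)^5 = 10987264716713 + 565872922428√377

233 12
108577 5592
50596649 2605860
23577929857 1214325168
10987264716713 565872922428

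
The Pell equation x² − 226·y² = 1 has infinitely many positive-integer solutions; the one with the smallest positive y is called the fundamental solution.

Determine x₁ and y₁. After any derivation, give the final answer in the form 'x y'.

√226 = [15; 30, …], period ℓ=1 (odd) → k=1
a_0=15:  p_0=15·1+0=15,  q_0=15·0+1=1
a_1=30:  p_1=30·15+1=451,  q_1=30·1+0=30
(x₁, y₁) = (451, 30);  451² − 226·30² = 1 ✓

451 30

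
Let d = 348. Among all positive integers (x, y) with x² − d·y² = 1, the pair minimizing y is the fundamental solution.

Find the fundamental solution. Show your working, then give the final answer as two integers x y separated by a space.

√348 = [18; 1,1,1,8,1,1,1,36, …], period ℓ=8 (even) → k=7
step 0: (18, 1)  from 18·(1,0) + (0,1)
step 1: (19, 1)  from 1·(18,1) + (1,0)
…
step 5: (541, 29)  from 1·(485,26) + (56,3)
step 6: (1026, 55)  from 1·(541,29) + (485,26)
step 7: (1567, 84)  from 1·(1026,55) + (541,29)
(x₁, y₁) = (1567, 84);  1567² − 348·84² = 1 ✓

1567 84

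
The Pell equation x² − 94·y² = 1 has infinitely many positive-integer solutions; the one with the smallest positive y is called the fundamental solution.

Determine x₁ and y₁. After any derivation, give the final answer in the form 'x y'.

2143295 221064

[9; 1,2,3,1,1,…,2,1,18] for √94; ℓ=16 ⇒ convergent index 15
a_0=9:  p_0=9·1+0=9,  q_0=9·0+1=1
a_1=1:  p_1=1·9+1=10,  q_1=1·1+0=1
…
a_3=3:  p_3=3·29+10=97,  q_3=3·3+1=10
…
a_5=1:  p_5=1·126+97=223,  q_5=1·13+10=23
…
a_7=1:  p_7=1·1241+223=1464,  q_7=1·128+23=151
…
a_11=1:  p_11=1·85038+14417=99455,  q_11=1·8771+1487=10258
…
a_13=3:  p_13=3·184493+99455=652934,  q_13=3·19029+10258=67345
a_14=2:  p_14=2·652934+184493=1490361,  q_14=2·67345+19029=153719
a_15=1:  p_15=1·1490361+652934=2143295,  q_15=1·153719+67345=221064
fundamental: x₁=2143295, y₁=221064  (since 4593713457025 − 94·48869292096 = 1)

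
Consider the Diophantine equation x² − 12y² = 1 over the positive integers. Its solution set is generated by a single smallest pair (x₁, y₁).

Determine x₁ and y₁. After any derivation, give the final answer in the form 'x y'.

7 2

[3; 2,6] for √12; ℓ=2 ⇒ convergent index 1
a_0=3:  p_0=3·1+0=3,  q_0=3·0+1=1
a_1=2:  p_1=2·3+1=7,  q_1=2·1+0=2
(x₁, y₁) = (7, 2);  7² − 12·2² = 1 ✓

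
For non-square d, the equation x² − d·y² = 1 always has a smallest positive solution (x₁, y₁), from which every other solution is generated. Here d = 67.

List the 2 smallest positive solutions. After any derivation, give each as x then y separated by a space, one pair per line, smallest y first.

√67 → a₀=8, period (5,2,1,1,7,1,1,2,5,16); ℓ=10 even so k=9
k=0  a_k=8  p_k/q_k = 8/1
k=1  a_k=5  p_k/q_k = 41/5
k=2  a_k=2  p_k/q_k = 90/11
k=3  a_k=1  p_k/q_k = 131/16
k=4  a_k=1  p_k/q_k = 221/27
k=5  a_k=7  p_k/q_k = 1678/205
…
k=8  a_k=2  p_k/q_k = 9053/1106
k=9  a_k=5  p_k/q_k = 48842/5967
(x₁, y₁) = (48842, 5967);  48842² − 67·5967² = 1 ✓
k=2:  x_2 = 48842·48842+67·5967·5967 = 4771081927,  y_2 = 48842·5967+5967·48842 = 582880428

48842 5967
4771081927 582880428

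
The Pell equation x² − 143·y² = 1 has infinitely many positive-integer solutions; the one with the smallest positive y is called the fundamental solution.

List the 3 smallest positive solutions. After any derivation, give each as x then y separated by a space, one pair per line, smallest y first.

12 1
287 24
6876 575

√143 → a₀=11, period (1,22); ℓ=2 even so k=1
k=0  a_k=11  p_k/q_k = 11/1
k=1  a_k=1  p_k/q_k = 12/1
fundamental: x₁=12, y₁=1  (since 144 − 143·1 = 1)
n=2: (12,1)∘(12,1) = (12·12+143·1·1, 12·1+1·12) = (287,24)
n=3: (287,24)∘(12,1) = (12·287+143·1·24, 12·24+1·287) = (6876,575)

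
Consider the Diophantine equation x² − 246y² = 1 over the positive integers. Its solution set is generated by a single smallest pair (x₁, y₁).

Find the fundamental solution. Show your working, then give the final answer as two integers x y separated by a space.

88805 5662

d=246: √d = [15; 1,2,5,1,14,1,5,2,1,30] (ℓ=10, even), read p_9/q_9
k=0  a_k=15  p_k/q_k = 15/1
k=1  a_k=1  p_k/q_k = 16/1
k=2  a_k=2  p_k/q_k = 47/3
k=3  a_k=5  p_k/q_k = 251/16
k=4  a_k=1  p_k/q_k = 298/19
k=5  a_k=14  p_k/q_k = 4423/282
k=6  a_k=1  p_k/q_k = 4721/301
…
k=8  a_k=2  p_k/q_k = 60777/3875
k=9  a_k=1  p_k/q_k = 88805/5662
(x₁, y₁) = (88805, 5662);  88805² − 246·5662² = 1 ✓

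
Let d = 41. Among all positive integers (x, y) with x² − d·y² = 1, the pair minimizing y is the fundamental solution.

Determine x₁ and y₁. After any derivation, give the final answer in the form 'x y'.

√41 → a₀=6, period (2,2,12); ℓ=3 odd so k=5
step 0: (6, 1)  from 6·(1,0) + (0,1)
step 1: (13, 2)  from 2·(6,1) + (1,0)
step 2: (32, 5)  from 2·(13,2) + (6,1)
step 3: (397, 62)  from 12·(32,5) + (13,2)
step 4: (826, 129)  from 2·(397,62) + (32,5)
step 5: (2049, 320)  from 2·(826,129) + (397,62)
→ (2049, 320).  Check: 2049²=4198401, 41·320²=4198400, difference 1.

2049 320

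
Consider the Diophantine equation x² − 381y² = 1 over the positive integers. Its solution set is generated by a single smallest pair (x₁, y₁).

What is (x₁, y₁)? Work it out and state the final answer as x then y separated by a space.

1015 52

√381 → a₀=19, period (1,1,12,1,1,38); ℓ=6 even so k=5
k=0  a_k=19  p_k/q_k = 19/1
k=1  a_k=1  p_k/q_k = 20/1
k=2  a_k=1  p_k/q_k = 39/2
…
k=4  a_k=1  p_k/q_k = 527/27
k=5  a_k=1  p_k/q_k = 1015/52
→ (1015, 52).  Check: 1015²=1030225, 381·52²=1030224, difference 1.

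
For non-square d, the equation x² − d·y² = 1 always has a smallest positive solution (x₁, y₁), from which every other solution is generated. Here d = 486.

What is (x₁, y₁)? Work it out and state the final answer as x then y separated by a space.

485 22

d=486: √d = [22; 22,44] (ℓ=2, even), read p_1/q_1
step 0: (22, 1)  from 22·(1,0) + (0,1)
step 1: (485, 22)  from 22·(22,1) + (1,0)
fundamental: x₁=485, y₁=22  (since 235225 − 486·484 = 1)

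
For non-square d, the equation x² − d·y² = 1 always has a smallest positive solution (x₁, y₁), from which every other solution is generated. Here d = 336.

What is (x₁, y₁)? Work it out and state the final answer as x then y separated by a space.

55 3

[18; 3,36] for √336; ℓ=2 ⇒ convergent index 1
i=0: a=18 ⇒ p=18, q=1
i=1: a=3 ⇒ p=55, q=3
→ (55, 3).  Check: 55²=3025, 336·3²=3024, difference 1.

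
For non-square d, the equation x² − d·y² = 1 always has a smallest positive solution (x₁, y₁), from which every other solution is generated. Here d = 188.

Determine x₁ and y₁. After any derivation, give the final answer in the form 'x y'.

4607 336

√188 → a₀=13, period (1,2,2,6,2,2,1,26); ℓ=8 even so k=7
i=0: a=13 ⇒ p=13, q=1
i=1: a=1 ⇒ p=14, q=1
…
i=3: a=2 ⇒ p=96, q=7
…
i=5: a=2 ⇒ p=1330, q=97
i=6: a=2 ⇒ p=3277, q=239
i=7: a=1 ⇒ p=4607, q=336
(x₁, y₁) = (4607, 336);  4607² − 188·336² = 1 ✓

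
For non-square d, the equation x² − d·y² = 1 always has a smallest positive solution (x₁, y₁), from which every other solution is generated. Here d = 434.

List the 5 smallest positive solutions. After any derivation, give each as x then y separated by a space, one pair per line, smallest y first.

125 6
31249 1500
7812125 374994
1953000001 93747000
488242188125 23436375006

d=434: √d = [20; 1,4,1,40] (ℓ=4, even), read p_3/q_3
i=0: a=20 ⇒ p=20, q=1
…
i=2: a=4 ⇒ p=104, q=5
i=3: a=1 ⇒ p=125, q=6
→ (125, 6).  Check: 125²=15625, 434·6²=15624, difference 1.
k=2:  x_2 = 125·125+434·6·6 = 31249,  y_2 = 125·6+6·125 = 1500
k=3:  x_3 = 125·31249+434·6·1500 = 7812125,  y_3 = 125·1500+6·31249 = 374994
k=4:  x_4 = 125·7812125+434·6·374994 = 1953000001,  y_4 = 125·374994+6·7812125 = 93747000
k=5:  x_5 = 125·1953000001+434·6·93747000 = 488242188125,  y_5 = 125·93747000+6·1953000001 = 23436375006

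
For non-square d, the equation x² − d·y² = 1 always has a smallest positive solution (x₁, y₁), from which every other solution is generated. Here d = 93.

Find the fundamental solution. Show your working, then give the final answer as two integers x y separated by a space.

12151 1260

√93 → a₀=9, period (1,1,1,4,6,4,1,1,1,18); ℓ=10 even so k=9
a_0=9:  p_0=9·1+0=9,  q_0=9·0+1=1
a_1=1:  p_1=1·9+1=10,  q_1=1·1+0=1
…
a_5=6:  p_5=6·135+29=839,  q_5=6·14+3=87
a_6=4:  p_6=4·839+135=3491,  q_6=4·87+14=362
a_7=1:  p_7=1·3491+839=4330,  q_7=1·362+87=449
a_8=1:  p_8=1·4330+3491=7821,  q_8=1·449+362=811
a_9=1:  p_9=1·7821+4330=12151,  q_9=1·811+449=1260
(x₁, y₁) = (12151, 1260);  12151² − 93·1260² = 1 ✓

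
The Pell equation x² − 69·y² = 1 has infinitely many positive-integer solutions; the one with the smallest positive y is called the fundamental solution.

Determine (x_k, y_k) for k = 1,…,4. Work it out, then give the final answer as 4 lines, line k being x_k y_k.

√69 → a₀=8, period (3,3,1,4,1,3,3,16); ℓ=8 even so k=7
i=0: a=8 ⇒ p=8, q=1
…
i=2: a=3 ⇒ p=83, q=10
…
i=4: a=4 ⇒ p=515, q=62
…
i=6: a=3 ⇒ p=2384, q=287
i=7: a=3 ⇒ p=7775, q=936
(x₁, y₁) = (7775, 936);  7775² − 69·936² = 1 ✓
k=2:  x_2 = 7775·7775+69·936·936 = 120901249,  y_2 = 7775·936+936·7775 = 14554800
k=3:  x_3 = 7775·120901249+69·936·14554800 = 1880014414175,  y_3 = 7775·14554800+936·120901249 = 226327139064
k=4:  x_4 = 7775·1880014414175+69·936·226327139064 = 29234224019520001,  y_4 = 7775·226327139064+936·1880014414175 = 3519386997890400

7775 936
120901249 14554800
1880014414175 226327139064
29234224019520001 3519386997890400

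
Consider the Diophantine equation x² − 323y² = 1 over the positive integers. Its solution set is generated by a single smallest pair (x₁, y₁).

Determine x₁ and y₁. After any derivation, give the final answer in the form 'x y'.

[17; 1,34] for √323; ℓ=2 ⇒ convergent index 1
step 0: (17, 1)  from 17·(1,0) + (0,1)
step 1: (18, 1)  from 1·(17,1) + (1,0)
fundamental: x₁=18, y₁=1  (since 324 − 323·1 = 1)

18 1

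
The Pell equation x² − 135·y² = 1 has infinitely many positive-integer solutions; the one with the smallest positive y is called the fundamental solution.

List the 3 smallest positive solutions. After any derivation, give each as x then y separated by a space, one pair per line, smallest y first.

[11; 1,1,1,1,1,1,1,22] for √135; ℓ=8 ⇒ convergent index 7
k=0  a_k=11  p_k/q_k = 11/1
k=1  a_k=1  p_k/q_k = 12/1
…
k=3  a_k=1  p_k/q_k = 35/3
k=4  a_k=1  p_k/q_k = 58/5
…
k=6  a_k=1  p_k/q_k = 151/13
k=7  a_k=1  p_k/q_k = 244/21
(x₁, y₁) = (244, 21);  244² − 135·21² = 1 ✓
(244+21√135)^2 = 119071 + 10248√135
(244+21√135)^3 = 58106404 + 5001003√135

244 21
119071 10248
58106404 5001003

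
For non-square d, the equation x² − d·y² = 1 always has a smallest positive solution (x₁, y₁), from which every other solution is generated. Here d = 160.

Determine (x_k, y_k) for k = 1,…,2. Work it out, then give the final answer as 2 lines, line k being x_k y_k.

√160 = [12; 1,1,1,5,1,1,1,24, …], period ℓ=8 (even) → k=7
a_0=12:  p_0=12·1+0=12,  q_0=12·0+1=1
a_1=1:  p_1=1·12+1=13,  q_1=1·1+0=1
a_2=1:  p_2=1·13+12=25,  q_2=1·1+1=2
a_3=1:  p_3=1·25+13=38,  q_3=1·2+1=3
a_4=5:  p_4=5·38+25=215,  q_4=5·3+2=17
a_5=1:  p_5=1·215+38=253,  q_5=1·17+3=20
a_6=1:  p_6=1·253+215=468,  q_6=1·20+17=37
a_7=1:  p_7=1·468+253=721,  q_7=1·37+20=57
→ (721, 57).  Check: 721²=519841, 160·57²=519840, difference 1.
(x_2, y_2) = (721·721 + 160·57·57, 721·57 + 57·721) = (1039681, 82194)

721 57
1039681 82194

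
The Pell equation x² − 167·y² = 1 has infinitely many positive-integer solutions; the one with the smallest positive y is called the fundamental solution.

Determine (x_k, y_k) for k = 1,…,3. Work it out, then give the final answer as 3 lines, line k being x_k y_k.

168 13
56447 4368
18966024 1467635

√167 → a₀=12, period (1,11,1,24); ℓ=4 even so k=3
step 0: (12, 1)  from 12·(1,0) + (0,1)
step 1: (13, 1)  from 1·(12,1) + (1,0)
step 2: (155, 12)  from 11·(13,1) + (12,1)
step 3: (168, 13)  from 1·(155,12) + (13,1)
→ (168, 13).  Check: 168²=28224, 167·13²=28223, difference 1.
(x_2, y_2) = (168·168 + 167·13·13, 168·13 + 13·168) = (56447, 4368)
(x_3, y_3) = (168·56447 + 167·13·4368, 168·4368 + 13·56447) = (18966024, 1467635)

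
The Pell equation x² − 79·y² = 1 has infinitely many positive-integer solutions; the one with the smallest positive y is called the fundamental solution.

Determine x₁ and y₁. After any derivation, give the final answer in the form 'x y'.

80 9

√79 → a₀=8, period (1,7,1,16); ℓ=4 even so k=3
a_0=8:  p_0=8·1+0=8,  q_0=8·0+1=1
…
a_2=7:  p_2=7·9+8=71,  q_2=7·1+1=8
a_3=1:  p_3=1·71+9=80,  q_3=1·8+1=9
(x₁, y₁) = (80, 9);  80² − 79·9² = 1 ✓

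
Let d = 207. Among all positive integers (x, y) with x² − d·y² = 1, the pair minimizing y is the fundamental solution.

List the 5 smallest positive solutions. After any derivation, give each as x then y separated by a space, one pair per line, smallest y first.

√207 = [14; 2,1,1,2,1,1,2,28, …], period ℓ=8 (even) → k=7
i=0: a=14 ⇒ p=14, q=1
i=1: a=2 ⇒ p=29, q=2
…
i=5: a=1 ⇒ p=259, q=18
i=6: a=1 ⇒ p=446, q=31
i=7: a=2 ⇒ p=1151, q=80
(x₁, y₁) = (1151, 80);  1151² − 207·80² = 1 ✓
k=2:  x_2 = 1151·1151+207·80·80 = 2649601,  y_2 = 1151·80+80·1151 = 184160
k=3:  x_3 = 1151·2649601+207·80·184160 = 6099380351,  y_3 = 1151·184160+80·2649601 = 423936240
k=4:  x_4 = 1151·6099380351+207·80·423936240 = 14040770918401,  y_4 = 1151·423936240+80·6099380351 = 975901040320
k=5:  x_5 = 1151·14040770918401+207·80·975901040320 = 32321848554778751,  y_5 = 1151·975901040320+80·14040770918401 = 2246523770880400

1151 80
2649601 184160
6099380351 423936240
14040770918401 975901040320
32321848554778751 2246523770880400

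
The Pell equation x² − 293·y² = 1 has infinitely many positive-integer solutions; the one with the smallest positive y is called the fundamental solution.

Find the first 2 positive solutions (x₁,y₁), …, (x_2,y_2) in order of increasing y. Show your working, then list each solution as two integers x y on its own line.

[17; 8,1,1,8,34] for √293; ℓ=5 ⇒ convergent index 9
step 0: (17, 1)  from 17·(1,0) + (0,1)
…
step 3: (291, 17)  from 1·(154,9) + (137,8)
…
step 8: (1444507, 84389)  from 1·(764593,44668) + (679914,39721)
step 9: (12320649, 719780)  from 8·(1444507,84389) + (764593,44668)
→ (12320649, 719780).  Check: 12320649²=151798391781201, 293·719780²=151798391781200, difference 1.
(12320649+719780√293)^2 = 303596783562401 + 17736313474440√293

12320649 719780
303596783562401 17736313474440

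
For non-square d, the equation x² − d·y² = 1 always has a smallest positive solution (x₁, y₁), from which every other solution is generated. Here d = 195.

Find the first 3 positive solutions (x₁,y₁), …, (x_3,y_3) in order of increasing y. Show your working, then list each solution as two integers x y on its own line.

14 1
391 28
10934 783

√195 = [13; 1,26, …], period ℓ=2 (even) → k=1
i=0: a=13 ⇒ p=13, q=1
i=1: a=1 ⇒ p=14, q=1
(x₁, y₁) = (14, 1);  14² − 195·1² = 1 ✓
k=2:  x_2 = 14·14+195·1·1 = 391,  y_2 = 14·1+1·14 = 28
k=3:  x_3 = 14·391+195·1·28 = 10934,  y_3 = 14·28+1·391 = 783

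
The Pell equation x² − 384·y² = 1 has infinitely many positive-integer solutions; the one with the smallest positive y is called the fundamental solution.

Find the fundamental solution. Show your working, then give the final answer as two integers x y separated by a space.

4801 245

√384 → a₀=19, period (1,1,2,9,2,1,1,38); ℓ=8 even so k=7
k=0  a_k=19  p_k/q_k = 19/1
k=1  a_k=1  p_k/q_k = 20/1
k=2  a_k=1  p_k/q_k = 39/2
k=3  a_k=2  p_k/q_k = 98/5
k=4  a_k=9  p_k/q_k = 921/47
…
k=6  a_k=1  p_k/q_k = 2861/146
k=7  a_k=1  p_k/q_k = 4801/245
→ (4801, 245).  Check: 4801²=23049601, 384·245²=23049600, difference 1.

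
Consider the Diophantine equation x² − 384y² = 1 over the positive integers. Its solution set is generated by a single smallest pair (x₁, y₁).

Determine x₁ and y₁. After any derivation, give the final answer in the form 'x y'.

√384 → a₀=19, period (1,1,2,9,2,1,1,38); ℓ=8 even so k=7
step 0: (19, 1)  from 19·(1,0) + (0,1)
step 1: (20, 1)  from 1·(19,1) + (1,0)
step 2: (39, 2)  from 1·(20,1) + (19,1)
…
step 4: (921, 47)  from 9·(98,5) + (39,2)
step 5: (1940, 99)  from 2·(921,47) + (98,5)
step 6: (2861, 146)  from 1·(1940,99) + (921,47)
step 7: (4801, 245)  from 1·(2861,146) + (1940,99)
→ (4801, 245).  Check: 4801²=23049601, 384·245²=23049600, difference 1.

4801 245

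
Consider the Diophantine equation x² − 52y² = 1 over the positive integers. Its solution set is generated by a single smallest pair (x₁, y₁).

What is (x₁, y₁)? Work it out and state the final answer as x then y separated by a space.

√52 = [7; 4,1,2,1,4,14, …], period ℓ=6 (even) → k=5
a_0=7:  p_0=7·1+0=7,  q_0=7·0+1=1
a_1=4:  p_1=4·7+1=29,  q_1=4·1+0=4
a_2=1:  p_2=1·29+7=36,  q_2=1·4+1=5
a_3=2:  p_3=2·36+29=101,  q_3=2·5+4=14
a_4=1:  p_4=1·101+36=137,  q_4=1·14+5=19
a_5=4:  p_5=4·137+101=649,  q_5=4·19+14=90
(x₁, y₁) = (649, 90);  649² − 52·90² = 1 ✓

649 90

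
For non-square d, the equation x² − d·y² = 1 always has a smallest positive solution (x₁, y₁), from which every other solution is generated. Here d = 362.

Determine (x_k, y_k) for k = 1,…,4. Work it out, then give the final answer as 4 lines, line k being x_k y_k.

723 38
1045457 54948
1511730099 79454770
2185960677697 114891542472

[19; 38] for √362; ℓ=1 ⇒ convergent index 1
k=0  a_k=19  p_k/q_k = 19/1
k=1  a_k=38  p_k/q_k = 723/38
→ (723, 38).  Check: 723²=522729, 362·38²=522728, difference 1.
(x_2, y_2) = (723·723 + 362·38·38, 723·38 + 38·723) = (1045457, 54948)
(x_3, y_3) = (723·1045457 + 362·38·54948, 723·54948 + 38·1045457) = (1511730099, 79454770)
(x_4, y_4) = (723·1511730099 + 362·38·79454770, 723·79454770 + 38·1511730099) = (2185960677697, 114891542472)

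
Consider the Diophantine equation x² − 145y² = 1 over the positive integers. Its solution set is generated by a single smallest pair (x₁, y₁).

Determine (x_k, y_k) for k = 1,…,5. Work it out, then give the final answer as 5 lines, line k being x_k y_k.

√145 = [12; 24, …], period ℓ=1 (odd) → k=1
i=0: a=12 ⇒ p=12, q=1
i=1: a=24 ⇒ p=289, q=24
(x₁, y₁) = (289, 24);  289² − 145·24² = 1 ✓
n=2: (289,24)∘(289,24) = (289·289+145·24·24, 289·24+24·289) = (167041,13872)
n=3: (167041,13872)∘(289,24) = (289·167041+145·24·13872, 289·13872+24·167041) = (96549409,8017992)
n=4: (96549409,8017992)∘(289,24) = (289·96549409+145·24·8017992, 289·8017992+24·96549409) = (55805391361,4634385504)
n=5: (55805391361,4634385504)∘(289,24) = (289·55805391361+145·24·4634385504, 289·4634385504+24·55805391361) = (32255419657249,2678666803320)

289 24
167041 13872
96549409 8017992
55805391361 4634385504
32255419657249 2678666803320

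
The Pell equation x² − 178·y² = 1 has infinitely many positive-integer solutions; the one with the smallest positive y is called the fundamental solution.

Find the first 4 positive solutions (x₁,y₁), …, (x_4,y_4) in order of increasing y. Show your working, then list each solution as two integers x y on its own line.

1601 120
5126401 384240
16414734401 1230336360
52559974425601 3939536640480

d=178: √d = [13; 2,1,12,1,2,26] (ℓ=6, even), read p_5/q_5
a_0=13:  p_0=13·1+0=13,  q_0=13·0+1=1
a_1=2:  p_1=2·13+1=27,  q_1=2·1+0=2
a_2=1:  p_2=1·27+13=40,  q_2=1·2+1=3
a_3=12:  p_3=12·40+27=507,  q_3=12·3+2=38
a_4=1:  p_4=1·507+40=547,  q_4=1·38+3=41
a_5=2:  p_5=2·547+507=1601,  q_5=2·41+38=120
(x₁, y₁) = (1601, 120);  1601² − 178·120² = 1 ✓
(1601+120√178)^2 = 5126401 + 384240√178
(1601+120√178)^3 = 16414734401 + 1230336360√178
(1601+120√178)^4 = 52559974425601 + 3939536640480√178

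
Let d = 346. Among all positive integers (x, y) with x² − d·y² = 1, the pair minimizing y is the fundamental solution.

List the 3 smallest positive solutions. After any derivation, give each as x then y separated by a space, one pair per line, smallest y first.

17299 930
598510801 32176140
20707276675699 1113230090790

[18; 1,1,1,1,36] for √346; ℓ=5 ⇒ convergent index 9
k=0  a_k=18  p_k/q_k = 18/1
k=1  a_k=1  p_k/q_k = 19/1
…
k=6  a_k=1  p_k/q_k = 3497/188
k=7  a_k=1  p_k/q_k = 6901/371
k=8  a_k=1  p_k/q_k = 10398/559
k=9  a_k=1  p_k/q_k = 17299/930
(x₁, y₁) = (17299, 930);  17299² − 346·930² = 1 ✓
(17299+930√346)^2 = 598510801 + 32176140√346
(17299+930√346)^3 = 20707276675699 + 1113230090790√346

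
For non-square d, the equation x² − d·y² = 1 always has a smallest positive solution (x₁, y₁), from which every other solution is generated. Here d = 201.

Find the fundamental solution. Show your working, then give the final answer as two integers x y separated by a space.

√201 → a₀=14, period (5,1,1,1,2,…,1,5,28); ℓ=14 even so k=13
a_0=14:  p_0=14·1+0=14,  q_0=14·0+1=1
a_1=5:  p_1=5·14+1=71,  q_1=5·1+0=5
…
a_3=1:  p_3=1·85+71=156,  q_3=1·6+5=11
a_4=1:  p_4=1·156+85=241,  q_4=1·11+6=17
a_5=2:  p_5=2·241+156=638,  q_5=2·17+11=45
…
a_7=8:  p_7=8·879+638=7670,  q_7=8·62+45=541
a_8=1:  p_8=1·7670+879=8549,  q_8=1·541+62=603
a_9=2:  p_9=2·8549+7670=24768,  q_9=2·603+541=1747
a_10=1:  p_10=1·24768+8549=33317,  q_10=1·1747+603=2350
a_11=1:  p_11=1·33317+24768=58085,  q_11=1·2350+1747=4097
a_12=1:  p_12=1·58085+33317=91402,  q_12=1·4097+2350=6447
a_13=5:  p_13=5·91402+58085=515095,  q_13=5·6447+4097=36332
fundamental: x₁=515095, y₁=36332  (since 265322859025 − 201·1320014224 = 1)

515095 36332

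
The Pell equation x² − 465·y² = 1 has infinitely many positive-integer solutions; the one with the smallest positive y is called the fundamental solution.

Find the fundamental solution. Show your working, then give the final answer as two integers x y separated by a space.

√465 = [21; 1,1,3,2,2,2,3,1,1,42, …], period ℓ=10 (even) → k=9
a_0=21:  p_0=21·1+0=21,  q_0=21·0+1=1
…
a_2=1:  p_2=1·22+21=43,  q_2=1·1+1=2
a_3=3:  p_3=3·43+22=151,  q_3=3·2+1=7
…
a_5=2:  p_5=2·345+151=841,  q_5=2·16+7=39
…
a_7=3:  p_7=3·2027+841=6922,  q_7=3·94+39=321
a_8=1:  p_8=1·6922+2027=8949,  q_8=1·321+94=415
a_9=1:  p_9=1·8949+6922=15871,  q_9=1·415+321=736
fundamental: x₁=15871, y₁=736  (since 251888641 − 465·541696 = 1)

15871 736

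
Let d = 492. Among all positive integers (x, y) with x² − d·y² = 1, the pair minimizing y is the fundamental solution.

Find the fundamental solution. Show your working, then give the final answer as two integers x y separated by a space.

29767 1342

d=492: √d = [22; 5,1,1,10,1,1,5,44] (ℓ=8, even), read p_7/q_7
k=0  a_k=22  p_k/q_k = 22/1
k=1  a_k=5  p_k/q_k = 111/5
k=2  a_k=1  p_k/q_k = 133/6
…
k=5  a_k=1  p_k/q_k = 2817/127
k=6  a_k=1  p_k/q_k = 5390/243
k=7  a_k=5  p_k/q_k = 29767/1342
fundamental: x₁=29767, y₁=1342  (since 886074289 − 492·1800964 = 1)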